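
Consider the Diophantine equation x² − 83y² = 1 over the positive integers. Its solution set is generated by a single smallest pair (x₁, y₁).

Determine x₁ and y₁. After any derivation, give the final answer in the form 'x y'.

√83 = [9; 9,18, …], period ℓ=2 (even) → k=1
a_0=9:  p_0=9·1+0=9,  q_0=9·0+1=1
a_1=9:  p_1=9·9+1=82,  q_1=9·1+0=9
→ (82, 9).  Check: 82²=6724, 83·9²=6723, difference 1.

82 9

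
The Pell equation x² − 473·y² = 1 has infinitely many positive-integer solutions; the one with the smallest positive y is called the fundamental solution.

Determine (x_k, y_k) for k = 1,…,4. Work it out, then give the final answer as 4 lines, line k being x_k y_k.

87 4
15137 696
2633751 121100
458257537 21070704

√473 → a₀=21, period (1,2,1,42); ℓ=4 even so k=3
i=0: a=21 ⇒ p=21, q=1
…
i=2: a=2 ⇒ p=65, q=3
i=3: a=1 ⇒ p=87, q=4
fundamental: x₁=87, y₁=4  (since 7569 − 473·16 = 1)
(87+4√473)^2 = 15137 + 696√473
(87+4√473)^3 = 2633751 + 121100√473
(87+4√473)^4 = 458257537 + 21070704√473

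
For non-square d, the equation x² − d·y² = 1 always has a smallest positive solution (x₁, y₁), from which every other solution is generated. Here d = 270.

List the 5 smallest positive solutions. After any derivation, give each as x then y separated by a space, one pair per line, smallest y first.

5291 322
55989361 3407404
592479412811 36057148806
6269617090376641 381556745257688
66345087457886202251 4037633442259705610

d=270: √d = [16; 2,3,6,3,2,32] (ℓ=6, even), read p_5/q_5
k=0  a_k=16  p_k/q_k = 16/1
k=1  a_k=2  p_k/q_k = 33/2
…
k=3  a_k=6  p_k/q_k = 723/44
k=4  a_k=3  p_k/q_k = 2284/139
k=5  a_k=2  p_k/q_k = 5291/322
(x₁, y₁) = (5291, 322);  5291² − 270·322² = 1 ✓
(5291+322√270)^2 = 55989361 + 3407404√270
(5291+322√270)^3 = 592479412811 + 36057148806√270
(5291+322√270)^4 = 6269617090376641 + 381556745257688√270
(5291+322√270)^5 = 66345087457886202251 + 4037633442259705610√270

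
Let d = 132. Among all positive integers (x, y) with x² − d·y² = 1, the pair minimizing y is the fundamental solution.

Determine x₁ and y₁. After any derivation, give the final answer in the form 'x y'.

23 2

√132 → a₀=11, period (2,22); ℓ=2 even so k=1
step 0: (11, 1)  from 11·(1,0) + (0,1)
step 1: (23, 2)  from 2·(11,1) + (1,0)
fundamental: x₁=23, y₁=2  (since 529 − 132·4 = 1)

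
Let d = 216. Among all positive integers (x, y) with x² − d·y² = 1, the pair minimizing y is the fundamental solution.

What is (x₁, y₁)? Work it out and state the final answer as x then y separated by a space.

√216 = [14; 1,2,3,2,1,28, …], period ℓ=6 (even) → k=5
i=0: a=14 ⇒ p=14, q=1
…
i=3: a=3 ⇒ p=147, q=10
i=4: a=2 ⇒ p=338, q=23
i=5: a=1 ⇒ p=485, q=33
fundamental: x₁=485, y₁=33  (since 235225 − 216·1089 = 1)

485 33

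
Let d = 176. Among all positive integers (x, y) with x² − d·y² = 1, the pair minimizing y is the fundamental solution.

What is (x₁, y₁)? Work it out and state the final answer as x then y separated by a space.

199 15

[13; 3,1,3,26] for √176; ℓ=4 ⇒ convergent index 3
step 0: (13, 1)  from 13·(1,0) + (0,1)
step 1: (40, 3)  from 3·(13,1) + (1,0)
step 2: (53, 4)  from 1·(40,3) + (13,1)
step 3: (199, 15)  from 3·(53,4) + (40,3)
(x₁, y₁) = (199, 15);  199² − 176·15² = 1 ✓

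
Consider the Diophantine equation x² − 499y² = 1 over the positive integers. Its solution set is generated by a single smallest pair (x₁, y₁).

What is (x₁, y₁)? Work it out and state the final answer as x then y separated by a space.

4490 201

√499 = [22; 2,1,21,1,2,44, …], period ℓ=6 (even) → k=5
k=0  a_k=22  p_k/q_k = 22/1
k=1  a_k=2  p_k/q_k = 45/2
k=2  a_k=1  p_k/q_k = 67/3
k=3  a_k=21  p_k/q_k = 1452/65
k=4  a_k=1  p_k/q_k = 1519/68
k=5  a_k=2  p_k/q_k = 4490/201
(x₁, y₁) = (4490, 201);  4490² − 499·201² = 1 ✓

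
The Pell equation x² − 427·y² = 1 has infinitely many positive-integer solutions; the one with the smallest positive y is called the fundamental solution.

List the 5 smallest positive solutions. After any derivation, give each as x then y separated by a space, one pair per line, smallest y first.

√427 = [20; 1,1,1,40, …], period ℓ=4 (even) → k=3
i=0: a=20 ⇒ p=20, q=1
i=1: a=1 ⇒ p=21, q=1
i=2: a=1 ⇒ p=41, q=2
i=3: a=1 ⇒ p=62, q=3
fundamental: x₁=62, y₁=3  (since 3844 − 427·9 = 1)
n=2: (62,3)∘(62,3) = (62·62+427·3·3, 62·3+3·62) = (7687,372)
n=3: (7687,372)∘(62,3) = (62·7687+427·3·372, 62·372+3·7687) = (953126,46125)
n=4: (953126,46125)∘(62,3) = (62·953126+427·3·46125, 62·46125+3·953126) = (118179937,5719128)
n=5: (118179937,5719128)∘(62,3) = (62·118179937+427·3·5719128, 62·5719128+3·118179937) = (14653359062,709125747)

62 3
7687 372
953126 46125
118179937 5719128
14653359062 709125747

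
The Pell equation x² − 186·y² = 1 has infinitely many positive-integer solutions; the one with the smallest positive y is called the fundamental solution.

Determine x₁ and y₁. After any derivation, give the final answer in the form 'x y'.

7501 550

√186 = [13; 1,1,1,3,4,3,1,1,1,26, …], period ℓ=10 (even) → k=9
step 0: (13, 1)  from 13·(1,0) + (0,1)
…
step 2: (27, 2)  from 1·(14,1) + (13,1)
step 3: (41, 3)  from 1·(27,2) + (14,1)
step 4: (150, 11)  from 3·(41,3) + (27,2)
…
step 8: (4787, 351)  from 1·(2714,199) + (2073,152)
step 9: (7501, 550)  from 1·(4787,351) + (2714,199)
(x₁, y₁) = (7501, 550);  7501² − 186·550² = 1 ✓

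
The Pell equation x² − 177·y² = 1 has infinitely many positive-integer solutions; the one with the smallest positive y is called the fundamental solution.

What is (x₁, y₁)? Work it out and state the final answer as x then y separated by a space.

62423 4692

√177 → a₀=13, period (3,3,2,8,2,3,3,26); ℓ=8 even so k=7
k=0  a_k=13  p_k/q_k = 13/1
k=1  a_k=3  p_k/q_k = 40/3
…
k=3  a_k=2  p_k/q_k = 306/23
…
k=5  a_k=2  p_k/q_k = 5468/411
k=6  a_k=3  p_k/q_k = 18985/1427
k=7  a_k=3  p_k/q_k = 62423/4692
(x₁, y₁) = (62423, 4692);  62423² − 177·4692² = 1 ✓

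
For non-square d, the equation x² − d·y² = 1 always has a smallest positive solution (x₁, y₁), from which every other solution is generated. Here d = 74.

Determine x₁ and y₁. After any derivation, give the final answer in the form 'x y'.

√74 = [8; 1,1,1,1,16, …], period ℓ=5 (odd) → k=9
step 0: (8, 1)  from 8·(1,0) + (0,1)
step 1: (9, 1)  from 1·(8,1) + (1,0)
step 2: (17, 2)  from 1·(9,1) + (8,1)
…
step 5: (714, 83)  from 16·(43,5) + (26,3)
…
step 7: (1471, 171)  from 1·(757,88) + (714,83)
step 8: (2228, 259)  from 1·(1471,171) + (757,88)
step 9: (3699, 430)  from 1·(2228,259) + (1471,171)
→ (3699, 430).  Check: 3699²=13682601, 74·430²=13682600, difference 1.

3699 430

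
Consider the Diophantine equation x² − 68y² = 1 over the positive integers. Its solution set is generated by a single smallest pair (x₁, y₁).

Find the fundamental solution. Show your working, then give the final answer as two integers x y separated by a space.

d=68: √d = [8; 4,16] (ℓ=2, even), read p_1/q_1
a_0=8:  p_0=8·1+0=8,  q_0=8·0+1=1
a_1=4:  p_1=4·8+1=33,  q_1=4·1+0=4
(x₁, y₁) = (33, 4);  33² − 68·4² = 1 ✓

33 4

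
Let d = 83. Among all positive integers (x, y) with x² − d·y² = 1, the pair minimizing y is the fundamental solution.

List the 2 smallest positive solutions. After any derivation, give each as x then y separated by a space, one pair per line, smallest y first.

82 9
13447 1476

√83 → a₀=9, period (9,18); ℓ=2 even so k=1
a_0=9:  p_0=9·1+0=9,  q_0=9·0+1=1
a_1=9:  p_1=9·9+1=82,  q_1=9·1+0=9
fundamental: x₁=82, y₁=9  (since 6724 − 83·81 = 1)
(x_2, y_2) = (82·82 + 83·9·9, 82·9 + 9·82) = (13447, 1476)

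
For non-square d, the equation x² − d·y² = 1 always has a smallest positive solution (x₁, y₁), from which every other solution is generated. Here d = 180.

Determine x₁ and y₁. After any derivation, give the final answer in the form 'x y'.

161 12

√180 = [13; 2,2,2,26, …], period ℓ=4 (even) → k=3
k=0  a_k=13  p_k/q_k = 13/1
k=1  a_k=2  p_k/q_k = 27/2
k=2  a_k=2  p_k/q_k = 67/5
k=3  a_k=2  p_k/q_k = 161/12
→ (161, 12).  Check: 161²=25921, 180·12²=25920, difference 1.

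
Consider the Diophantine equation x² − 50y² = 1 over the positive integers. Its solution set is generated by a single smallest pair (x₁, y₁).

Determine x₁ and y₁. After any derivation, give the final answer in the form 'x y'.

d=50: √d = [7; 14] (ℓ=1, odd), read p_1/q_1
i=0: a=7 ⇒ p=7, q=1
i=1: a=14 ⇒ p=99, q=14
fundamental: x₁=99, y₁=14  (since 9801 − 50·196 = 1)

99 14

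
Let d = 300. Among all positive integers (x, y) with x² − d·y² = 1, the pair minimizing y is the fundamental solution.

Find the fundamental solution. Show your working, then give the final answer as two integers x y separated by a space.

[17; 3,8,3,34] for √300; ℓ=4 ⇒ convergent index 3
i=0: a=17 ⇒ p=17, q=1
…
i=2: a=8 ⇒ p=433, q=25
i=3: a=3 ⇒ p=1351, q=78
(x₁, y₁) = (1351, 78);  1351² − 300·78² = 1 ✓

1351 78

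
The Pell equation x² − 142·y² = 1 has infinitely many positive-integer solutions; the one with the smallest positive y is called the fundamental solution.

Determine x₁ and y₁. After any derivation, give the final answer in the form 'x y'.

[11; 1,10,1,22] for √142; ℓ=4 ⇒ convergent index 3
step 0: (11, 1)  from 11·(1,0) + (0,1)
…
step 2: (131, 11)  from 10·(12,1) + (11,1)
step 3: (143, 12)  from 1·(131,11) + (12,1)
→ (143, 12).  Check: 143²=20449, 142·12²=20448, difference 1.

143 12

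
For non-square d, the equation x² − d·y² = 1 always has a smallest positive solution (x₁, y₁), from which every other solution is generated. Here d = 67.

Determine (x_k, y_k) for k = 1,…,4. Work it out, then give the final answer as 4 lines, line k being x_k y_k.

48842 5967
4771081927 582880428
466058366908226 56938091722785
45526445508292066657 5561940551265649512

√67 → a₀=8, period (5,2,1,1,7,1,1,2,5,16); ℓ=10 even so k=9
k=0  a_k=8  p_k/q_k = 8/1
k=1  a_k=5  p_k/q_k = 41/5
…
k=3  a_k=1  p_k/q_k = 131/16
k=4  a_k=1  p_k/q_k = 221/27
k=5  a_k=7  p_k/q_k = 1678/205
…
k=8  a_k=2  p_k/q_k = 9053/1106
k=9  a_k=5  p_k/q_k = 48842/5967
→ (48842, 5967).  Check: 48842²=2385540964, 67·5967²=2385540963, difference 1.
n=2: (48842,5967)∘(48842,5967) = (48842·48842+67·5967·5967, 48842·5967+5967·48842) = (4771081927,582880428)
n=3: (4771081927,582880428)∘(48842,5967) = (48842·4771081927+67·5967·582880428, 48842·582880428+5967·4771081927) = (466058366908226,56938091722785)
n=4: (466058366908226,56938091722785)∘(48842,5967) = (48842·466058366908226+67·5967·56938091722785, 48842·56938091722785+5967·466058366908226) = (45526445508292066657,5561940551265649512)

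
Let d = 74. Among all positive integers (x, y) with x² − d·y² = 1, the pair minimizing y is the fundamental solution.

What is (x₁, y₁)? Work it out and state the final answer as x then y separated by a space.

3699 430

√74 = [8; 1,1,1,1,16, …], period ℓ=5 (odd) → k=9
a_0=8:  p_0=8·1+0=8,  q_0=8·0+1=1
…
a_2=1:  p_2=1·9+8=17,  q_2=1·1+1=2
a_3=1:  p_3=1·17+9=26,  q_3=1·2+1=3
a_4=1:  p_4=1·26+17=43,  q_4=1·3+2=5
a_5=16:  p_5=16·43+26=714,  q_5=16·5+3=83
…
a_7=1:  p_7=1·757+714=1471,  q_7=1·88+83=171
a_8=1:  p_8=1·1471+757=2228,  q_8=1·171+88=259
a_9=1:  p_9=1·2228+1471=3699,  q_9=1·259+171=430
→ (3699, 430).  Check: 3699²=13682601, 74·430²=13682600, difference 1.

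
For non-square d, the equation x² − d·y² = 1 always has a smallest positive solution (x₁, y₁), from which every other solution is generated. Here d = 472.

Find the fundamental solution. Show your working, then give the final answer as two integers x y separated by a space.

306917 14127

d=472: √d = [21; 1,2,1,1,1,…,2,1,42] (ℓ=14, even), read p_13/q_13
step 0: (21, 1)  from 21·(1,0) + (0,1)
…
step 2: (65, 3)  from 2·(22,1) + (21,1)
step 3: (87, 4)  from 1·(65,3) + (22,1)
step 4: (152, 7)  from 1·(87,4) + (65,3)
step 5: (239, 11)  from 1·(152,7) + (87,4)
step 6: (1108, 51)  from 4·(239,11) + (152,7)
step 7: (5779, 266)  from 5·(1108,51) + (239,11)
…
step 9: (30003, 1381)  from 1·(24224,1115) + (5779,266)
step 10: (54227, 2496)  from 1·(30003,1381) + (24224,1115)
step 11: (84230, 3877)  from 1·(54227,2496) + (30003,1381)
step 12: (222687, 10250)  from 2·(84230,3877) + (54227,2496)
step 13: (306917, 14127)  from 1·(222687,10250) + (84230,3877)
(x₁, y₁) = (306917, 14127);  306917² − 472·14127² = 1 ✓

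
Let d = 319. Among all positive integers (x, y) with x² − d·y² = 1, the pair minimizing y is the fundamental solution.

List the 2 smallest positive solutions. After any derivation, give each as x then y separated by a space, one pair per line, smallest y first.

√319 = [17; 1,6,5,1,4,…,6,1,34, …], period ℓ=14 (even) → k=13
step 0: (17, 1)  from 17·(1,0) + (0,1)
…
step 4: (768, 43)  from 1·(643,36) + (125,7)
…
step 9: (250816, 14043)  from 4·(58797,3292) + (15628,875)
…
step 12: (11102899, 621643)  from 6·(1798881,100718) + (309613,17335)
step 13: (12901780, 722361)  from 1·(11102899,621643) + (1798881,100718)
fundamental: x₁=12901780, y₁=722361  (since 166455927168400 − 319·521805414321 = 1)
(x_2, y_2) = (12901780·12901780 + 319·722361·722361, 12901780·722361 + 722361·12901780) = (332911854336799, 18639485405160)

12901780 722361
332911854336799 18639485405160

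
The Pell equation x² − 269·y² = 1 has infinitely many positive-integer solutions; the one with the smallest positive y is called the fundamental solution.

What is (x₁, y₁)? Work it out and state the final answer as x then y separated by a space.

13449 820

[16; 2,2,32] for √269; ℓ=3 ⇒ convergent index 5
i=0: a=16 ⇒ p=16, q=1
i=1: a=2 ⇒ p=33, q=2
…
i=3: a=32 ⇒ p=2657, q=162
i=4: a=2 ⇒ p=5396, q=329
i=5: a=2 ⇒ p=13449, q=820
→ (13449, 820).  Check: 13449²=180875601, 269·820²=180875600, difference 1.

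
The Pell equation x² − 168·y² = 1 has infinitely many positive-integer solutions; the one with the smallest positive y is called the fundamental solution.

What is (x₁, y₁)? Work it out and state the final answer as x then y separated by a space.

13 1

[12; 1,24] for √168; ℓ=2 ⇒ convergent index 1
k=0  a_k=12  p_k/q_k = 12/1
k=1  a_k=1  p_k/q_k = 13/1
(x₁, y₁) = (13, 1);  13² − 168·1² = 1 ✓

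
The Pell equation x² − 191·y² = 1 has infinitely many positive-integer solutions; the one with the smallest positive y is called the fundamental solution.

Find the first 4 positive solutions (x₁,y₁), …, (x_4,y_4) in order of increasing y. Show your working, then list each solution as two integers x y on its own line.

d=191: √d = [13; 1,4,1,1,3,…,4,1,26] (ℓ=16, even), read p_15/q_15
k=0  a_k=13  p_k/q_k = 13/1
k=1  a_k=1  p_k/q_k = 14/1
…
k=4  a_k=1  p_k/q_k = 152/11
k=5  a_k=3  p_k/q_k = 539/39
k=6  a_k=2  p_k/q_k = 1230/89
…
k=9  a_k=2  p_k/q_k = 83433/6037
…
k=11  a_k=3  p_k/q_k = 704682/50989
k=12  a_k=1  p_k/q_k = 911765/65973
k=13  a_k=1  p_k/q_k = 1616447/116962
k=14  a_k=4  p_k/q_k = 7377553/533821
k=15  a_k=1  p_k/q_k = 8994000/650783
(x₁, y₁) = (8994000, 650783);  8994000² − 191·650783² = 1 ✓
(x_2, y_2) = (8994000·8994000 + 191·650783·650783, 8994000·650783 + 650783·8994000) = (161784071999999, 11706284604000)
(x_3, y_3) = (8994000·161784071999999 + 191·650783·11706284604000, 8994000·11706284604000 + 650783·161784071999999) = (2910171887135973018000, 210572647456751349217)
(x_4, y_4) = (8994000·2910171887135973018000 + 191·650783·210572647456751349217, 8994000·210572647456751349217 + 650783·2910171887135973018000) = (52348171905801720863712000001, 3787780782452031563430792000)

8994000 650783
161784071999999 11706284604000
2910171887135973018000 210572647456751349217
52348171905801720863712000001 3787780782452031563430792000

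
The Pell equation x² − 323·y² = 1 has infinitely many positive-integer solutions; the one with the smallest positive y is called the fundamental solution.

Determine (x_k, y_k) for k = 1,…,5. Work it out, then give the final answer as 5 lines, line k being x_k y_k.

[17; 1,34] for √323; ℓ=2 ⇒ convergent index 1
a_0=17:  p_0=17·1+0=17,  q_0=17·0+1=1
a_1=1:  p_1=1·17+1=18,  q_1=1·1+0=1
(x₁, y₁) = (18, 1);  18² − 323·1² = 1 ✓
(x_2, y_2) = (18·18 + 323·1·1, 18·1 + 1·18) = (647, 36)
(x_3, y_3) = (18·647 + 323·1·36, 18·36 + 1·647) = (23274, 1295)
(x_4, y_4) = (18·23274 + 323·1·1295, 18·1295 + 1·23274) = (837217, 46584)
(x_5, y_5) = (18·837217 + 323·1·46584, 18·46584 + 1·837217) = (30116538, 1675729)

18 1
647 36
23274 1295
837217 46584
30116538 1675729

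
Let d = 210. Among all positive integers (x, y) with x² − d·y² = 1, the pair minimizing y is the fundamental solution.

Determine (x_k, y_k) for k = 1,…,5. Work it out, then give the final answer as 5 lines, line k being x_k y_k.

d=210: √d = [14; 2,28] (ℓ=2, even), read p_1/q_1
a_0=14:  p_0=14·1+0=14,  q_0=14·0+1=1
a_1=2:  p_1=2·14+1=29,  q_1=2·1+0=2
(x₁, y₁) = (29, 2);  29² − 210·2² = 1 ✓
n=2: (29,2)∘(29,2) = (29·29+210·2·2, 29·2+2·29) = (1681,116)
n=3: (1681,116)∘(29,2) = (29·1681+210·2·116, 29·116+2·1681) = (97469,6726)
n=4: (97469,6726)∘(29,2) = (29·97469+210·2·6726, 29·6726+2·97469) = (5651521,389992)
n=5: (5651521,389992)∘(29,2) = (29·5651521+210·2·389992, 29·389992+2·5651521) = (327690749,22612810)

29 2
1681 116
97469 6726
5651521 389992
327690749 22612810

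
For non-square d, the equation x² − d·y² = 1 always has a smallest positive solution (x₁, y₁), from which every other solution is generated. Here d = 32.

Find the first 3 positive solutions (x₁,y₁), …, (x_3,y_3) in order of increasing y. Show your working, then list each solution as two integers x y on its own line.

17 3
577 102
19601 3465

√32 → a₀=5, period (1,1,1,10); ℓ=4 even so k=3
step 0: (5, 1)  from 5·(1,0) + (0,1)
…
step 2: (11, 2)  from 1·(6,1) + (5,1)
step 3: (17, 3)  from 1·(11,2) + (6,1)
(x₁, y₁) = (17, 3);  17² − 32·3² = 1 ✓
(x_2, y_2) = (17·17 + 32·3·3, 17·3 + 3·17) = (577, 102)
(x_3, y_3) = (17·577 + 32·3·102, 17·102 + 3·577) = (19601, 3465)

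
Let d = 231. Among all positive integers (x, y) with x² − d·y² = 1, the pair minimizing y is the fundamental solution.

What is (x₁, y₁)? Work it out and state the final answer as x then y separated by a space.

76 5

√231 = [15; 5,30, …], period ℓ=2 (even) → k=1
step 0: (15, 1)  from 15·(1,0) + (0,1)
step 1: (76, 5)  from 5·(15,1) + (1,0)
(x₁, y₁) = (76, 5);  76² − 231·5² = 1 ✓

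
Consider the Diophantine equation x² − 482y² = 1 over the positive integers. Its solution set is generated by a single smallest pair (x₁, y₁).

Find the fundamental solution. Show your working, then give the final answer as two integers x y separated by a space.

[21; 1,20,1,42] for √482; ℓ=4 ⇒ convergent index 3
i=0: a=21 ⇒ p=21, q=1
i=1: a=1 ⇒ p=22, q=1
i=2: a=20 ⇒ p=461, q=21
i=3: a=1 ⇒ p=483, q=22
→ (483, 22).  Check: 483²=233289, 482·22²=233288, difference 1.

483 22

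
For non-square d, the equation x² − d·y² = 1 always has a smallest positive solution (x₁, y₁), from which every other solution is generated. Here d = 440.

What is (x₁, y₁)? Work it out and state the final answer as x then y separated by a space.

21 1

[20; 1,40] for √440; ℓ=2 ⇒ convergent index 1
k=0  a_k=20  p_k/q_k = 20/1
k=1  a_k=1  p_k/q_k = 21/1
→ (21, 1).  Check: 21²=441, 440·1²=440, difference 1.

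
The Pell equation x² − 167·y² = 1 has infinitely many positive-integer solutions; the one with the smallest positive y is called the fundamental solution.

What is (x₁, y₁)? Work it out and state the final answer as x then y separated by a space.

168 13

√167 = [12; 1,11,1,24, …], period ℓ=4 (even) → k=3
a_0=12:  p_0=12·1+0=12,  q_0=12·0+1=1
a_1=1:  p_1=1·12+1=13,  q_1=1·1+0=1
a_2=11:  p_2=11·13+12=155,  q_2=11·1+1=12
a_3=1:  p_3=1·155+13=168,  q_3=1·12+1=13
→ (168, 13).  Check: 168²=28224, 167·13²=28223, difference 1.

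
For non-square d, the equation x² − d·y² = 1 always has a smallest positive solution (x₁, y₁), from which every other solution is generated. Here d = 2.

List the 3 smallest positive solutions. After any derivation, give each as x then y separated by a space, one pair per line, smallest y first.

[1; 2] for √2; ℓ=1 ⇒ convergent index 1
i=0: a=1 ⇒ p=1, q=1
i=1: a=2 ⇒ p=3, q=2
→ (3, 2).  Check: 3²=9, 2·2²=8, difference 1.
n=2: (3,2)∘(3,2) = (3·3+2·2·2, 3·2+2·3) = (17,12)
n=3: (17,12)∘(3,2) = (3·17+2·2·12, 3·12+2·17) = (99,70)

3 2
17 12
99 70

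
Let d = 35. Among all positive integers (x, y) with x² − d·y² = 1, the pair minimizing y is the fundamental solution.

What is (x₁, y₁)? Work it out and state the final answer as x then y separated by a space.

d=35: √d = [5; 1,10] (ℓ=2, even), read p_1/q_1
a_0=5:  p_0=5·1+0=5,  q_0=5·0+1=1
a_1=1:  p_1=1·5+1=6,  q_1=1·1+0=1
fundamental: x₁=6, y₁=1  (since 36 − 35·1 = 1)

6 1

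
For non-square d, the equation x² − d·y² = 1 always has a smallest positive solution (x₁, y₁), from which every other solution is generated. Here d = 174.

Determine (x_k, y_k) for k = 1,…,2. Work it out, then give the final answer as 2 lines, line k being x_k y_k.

√174 → a₀=13, period (5,4,5,26); ℓ=4 even so k=3
a_0=13:  p_0=13·1+0=13,  q_0=13·0+1=1
a_1=5:  p_1=5·13+1=66,  q_1=5·1+0=5
a_2=4:  p_2=4·66+13=277,  q_2=4·5+1=21
a_3=5:  p_3=5·277+66=1451,  q_3=5·21+5=110
→ (1451, 110).  Check: 1451²=2105401, 174·110²=2105400, difference 1.
(1451+110√174)^2 = 4210801 + 319220√174

1451 110
4210801 319220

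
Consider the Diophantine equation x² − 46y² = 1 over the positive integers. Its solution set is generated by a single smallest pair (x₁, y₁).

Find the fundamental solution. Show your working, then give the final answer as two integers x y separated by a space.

24335 3588

√46 = [6; 1,3,1,1,2,6,2,1,1,3,1,12, …], period ℓ=12 (even) → k=11
step 0: (6, 1)  from 6·(1,0) + (0,1)
step 1: (7, 1)  from 1·(6,1) + (1,0)
step 2: (27, 4)  from 3·(7,1) + (6,1)
step 3: (34, 5)  from 1·(27,4) + (7,1)
…
step 5: (156, 23)  from 2·(61,9) + (34,5)
…
step 8: (3147, 464)  from 1·(2150,317) + (997,147)
step 9: (5297, 781)  from 1·(3147,464) + (2150,317)
step 10: (19038, 2807)  from 3·(5297,781) + (3147,464)
step 11: (24335, 3588)  from 1·(19038,2807) + (5297,781)
→ (24335, 3588).  Check: 24335²=592192225, 46·3588²=592192224, difference 1.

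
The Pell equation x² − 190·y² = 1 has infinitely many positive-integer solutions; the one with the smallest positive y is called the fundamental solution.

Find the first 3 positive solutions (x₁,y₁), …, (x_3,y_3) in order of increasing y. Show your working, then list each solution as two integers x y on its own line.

√190 = [13; 1,3,1,1,1,…,3,1,26, …], period ℓ=14 (even) → k=13
a_0=13:  p_0=13·1+0=13,  q_0=13·0+1=1
…
a_2=3:  p_2=3·14+13=55,  q_2=3·1+1=4
…
a_4=1:  p_4=1·69+55=124,  q_4=1·5+4=9
a_5=1:  p_5=1·124+69=193,  q_5=1·9+5=14
a_6=2:  p_6=2·193+124=510,  q_6=2·14+9=37
a_7=2:  p_7=2·510+193=1213,  q_7=2·37+14=88
…
a_10=1:  p_10=1·4149+2936=7085,  q_10=1·301+213=514
a_11=1:  p_11=1·7085+4149=11234,  q_11=1·514+301=815
a_12=3:  p_12=3·11234+7085=40787,  q_12=3·815+514=2959
a_13=1:  p_13=1·40787+11234=52021,  q_13=1·2959+815=3774
(x₁, y₁) = (52021, 3774);  52021² − 190·3774² = 1 ✓
k=2:  x_2 = 52021·52021+190·3774·3774 = 5412368881,  y_2 = 52021·3774+3774·52021 = 392654508
k=3:  x_3 = 52021·5412368881+190·3774·392654508 = 563113683064981,  y_3 = 52021·392654508+3774·5412368881 = 40852560317562

52021 3774
5412368881 392654508
563113683064981 40852560317562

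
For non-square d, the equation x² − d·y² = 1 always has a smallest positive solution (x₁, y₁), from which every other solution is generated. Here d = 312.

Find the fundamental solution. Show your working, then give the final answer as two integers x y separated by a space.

53 3

√312 → a₀=17, period (1,1,1,34); ℓ=4 even so k=3
k=0  a_k=17  p_k/q_k = 17/1
k=1  a_k=1  p_k/q_k = 18/1
k=2  a_k=1  p_k/q_k = 35/2
k=3  a_k=1  p_k/q_k = 53/3
→ (53, 3).  Check: 53²=2809, 312·3²=2808, difference 1.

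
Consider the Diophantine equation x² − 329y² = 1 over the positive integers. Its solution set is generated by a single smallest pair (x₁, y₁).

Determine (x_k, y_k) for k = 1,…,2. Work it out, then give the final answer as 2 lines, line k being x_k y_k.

√329 → a₀=18, period (7,4,2,1,1,4,1,1,2,4,7,36); ℓ=12 even so k=11
i=0: a=18 ⇒ p=18, q=1
…
i=2: a=4 ⇒ p=526, q=29
i=3: a=2 ⇒ p=1179, q=65
…
i=10: a=4 ⇒ p=328794, q=18127
i=11: a=7 ⇒ p=2376415, q=131016
fundamental: x₁=2376415, y₁=131016  (since 5647348252225 − 329·17165192256 = 1)
k=2:  x_2 = 2376415·2376415+329·131016·131016 = 11294696504449,  y_2 = 2376415·131016+131016·2376415 = 622696775280

2376415 131016
11294696504449 622696775280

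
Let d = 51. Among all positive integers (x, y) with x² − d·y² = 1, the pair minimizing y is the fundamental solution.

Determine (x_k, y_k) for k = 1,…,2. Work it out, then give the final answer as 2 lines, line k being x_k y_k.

√51 = [7; 7,14, …], period ℓ=2 (even) → k=1
a_0=7:  p_0=7·1+0=7,  q_0=7·0+1=1
a_1=7:  p_1=7·7+1=50,  q_1=7·1+0=7
→ (50, 7).  Check: 50²=2500, 51·7²=2499, difference 1.
k=2:  x_2 = 50·50+51·7·7 = 4999,  y_2 = 50·7+7·50 = 700

50 7
4999 700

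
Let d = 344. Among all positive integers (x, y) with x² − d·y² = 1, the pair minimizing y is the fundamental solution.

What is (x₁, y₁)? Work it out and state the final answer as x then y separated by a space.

10405 561

[18; 1,1,4,1,3,1,4,1,1,36] for √344; ℓ=10 ⇒ convergent index 9
i=0: a=18 ⇒ p=18, q=1
i=1: a=1 ⇒ p=19, q=1
i=2: a=1 ⇒ p=37, q=2
…
i=4: a=1 ⇒ p=204, q=11
i=5: a=3 ⇒ p=779, q=42
i=6: a=1 ⇒ p=983, q=53
i=7: a=4 ⇒ p=4711, q=254
i=8: a=1 ⇒ p=5694, q=307
i=9: a=1 ⇒ p=10405, q=561
→ (10405, 561).  Check: 10405²=108264025, 344·561²=108264024, difference 1.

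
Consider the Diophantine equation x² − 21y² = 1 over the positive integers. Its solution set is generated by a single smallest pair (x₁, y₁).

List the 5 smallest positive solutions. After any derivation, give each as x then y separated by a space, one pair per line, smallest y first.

55 12
6049 1320
665335 145188
73180801 15969360
8049222775 1756484412

d=21: √d = [4; 1,1,2,1,1,8] (ℓ=6, even), read p_5/q_5
k=0  a_k=4  p_k/q_k = 4/1
k=1  a_k=1  p_k/q_k = 5/1
k=2  a_k=1  p_k/q_k = 9/2
…
k=4  a_k=1  p_k/q_k = 32/7
k=5  a_k=1  p_k/q_k = 55/12
→ (55, 12).  Check: 55²=3025, 21·12²=3024, difference 1.
(x_2, y_2) = (55·55 + 21·12·12, 55·12 + 12·55) = (6049, 1320)
(x_3, y_3) = (55·6049 + 21·12·1320, 55·1320 + 12·6049) = (665335, 145188)
(x_4, y_4) = (55·665335 + 21·12·145188, 55·145188 + 12·665335) = (73180801, 15969360)
(x_5, y_5) = (55·73180801 + 21·12·15969360, 55·15969360 + 12·73180801) = (8049222775, 1756484412)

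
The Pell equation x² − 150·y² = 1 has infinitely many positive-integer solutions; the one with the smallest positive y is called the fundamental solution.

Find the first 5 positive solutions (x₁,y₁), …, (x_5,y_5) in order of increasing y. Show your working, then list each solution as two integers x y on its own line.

49 4
4801 392
470449 38412
46099201 3763984
4517251249 368832020

√150 → a₀=12, period (4,24); ℓ=2 even so k=1
k=0  a_k=12  p_k/q_k = 12/1
k=1  a_k=4  p_k/q_k = 49/4
→ (49, 4).  Check: 49²=2401, 150·4²=2400, difference 1.
(49+4√150)^2 = 4801 + 392√150
(49+4√150)^3 = 470449 + 38412√150
(49+4√150)^4 = 46099201 + 3763984√150
(49+4√150)^5 = 4517251249 + 368832020√150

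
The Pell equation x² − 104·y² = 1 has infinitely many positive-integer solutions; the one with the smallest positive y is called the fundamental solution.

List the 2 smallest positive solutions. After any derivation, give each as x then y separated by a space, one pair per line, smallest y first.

[10; 5,20] for √104; ℓ=2 ⇒ convergent index 1
a_0=10:  p_0=10·1+0=10,  q_0=10·0+1=1
a_1=5:  p_1=5·10+1=51,  q_1=5·1+0=5
→ (51, 5).  Check: 51²=2601, 104·5²=2600, difference 1.
(x_2, y_2) = (51·51 + 104·5·5, 51·5 + 5·51) = (5201, 510)

51 5
5201 510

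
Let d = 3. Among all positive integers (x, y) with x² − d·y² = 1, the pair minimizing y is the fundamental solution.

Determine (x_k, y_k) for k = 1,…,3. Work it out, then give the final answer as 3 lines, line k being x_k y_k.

2 1
7 4
26 15

√3 = [1; 1,2, …], period ℓ=2 (even) → k=1
a_0=1:  p_0=1·1+0=1,  q_0=1·0+1=1
a_1=1:  p_1=1·1+1=2,  q_1=1·1+0=1
(x₁, y₁) = (2, 1);  2² − 3·1² = 1 ✓
n=2: (2,1)∘(2,1) = (2·2+3·1·1, 2·1+1·2) = (7,4)
n=3: (7,4)∘(2,1) = (2·7+3·1·4, 2·4+1·7) = (26,15)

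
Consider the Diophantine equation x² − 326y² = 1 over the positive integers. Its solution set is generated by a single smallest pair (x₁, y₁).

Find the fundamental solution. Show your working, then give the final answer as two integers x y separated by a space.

√326 = [18; 18,36, …], period ℓ=2 (even) → k=1
k=0  a_k=18  p_k/q_k = 18/1
k=1  a_k=18  p_k/q_k = 325/18
fundamental: x₁=325, y₁=18  (since 105625 − 326·324 = 1)

325 18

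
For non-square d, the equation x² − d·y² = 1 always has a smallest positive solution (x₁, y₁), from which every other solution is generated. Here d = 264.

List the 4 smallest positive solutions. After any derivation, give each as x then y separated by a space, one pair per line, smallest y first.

√264 → a₀=16, period (4,32); ℓ=2 even so k=1
a_0=16:  p_0=16·1+0=16,  q_0=16·0+1=1
a_1=4:  p_1=4·16+1=65,  q_1=4·1+0=4
(x₁, y₁) = (65, 4);  65² − 264·4² = 1 ✓
(65+4√264)^2 = 8449 + 520√264
(65+4√264)^3 = 1098305 + 67596√264
(65+4√264)^4 = 142771201 + 8786960√264

65 4
8449 520
1098305 67596
142771201 8786960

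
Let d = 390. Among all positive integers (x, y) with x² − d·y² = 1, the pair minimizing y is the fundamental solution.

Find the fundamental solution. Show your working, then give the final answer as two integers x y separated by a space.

79 4

√390 → a₀=19, period (1,2,1,38); ℓ=4 even so k=3
k=0  a_k=19  p_k/q_k = 19/1
k=1  a_k=1  p_k/q_k = 20/1
k=2  a_k=2  p_k/q_k = 59/3
k=3  a_k=1  p_k/q_k = 79/4
(x₁, y₁) = (79, 4);  79² − 390·4² = 1 ✓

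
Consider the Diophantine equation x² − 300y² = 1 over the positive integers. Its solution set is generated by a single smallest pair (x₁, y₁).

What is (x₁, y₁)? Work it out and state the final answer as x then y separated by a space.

√300 → a₀=17, period (3,8,3,34); ℓ=4 even so k=3
a_0=17:  p_0=17·1+0=17,  q_0=17·0+1=1
a_1=3:  p_1=3·17+1=52,  q_1=3·1+0=3
a_2=8:  p_2=8·52+17=433,  q_2=8·3+1=25
a_3=3:  p_3=3·433+52=1351,  q_3=3·25+3=78
(x₁, y₁) = (1351, 78);  1351² − 300·78² = 1 ✓

1351 78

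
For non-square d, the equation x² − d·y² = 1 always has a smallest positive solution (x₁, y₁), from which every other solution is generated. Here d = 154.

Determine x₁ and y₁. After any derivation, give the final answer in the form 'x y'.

21295 1716

[12; 2,2,3,1,2,1,3,2,2,24] for √154; ℓ=10 ⇒ convergent index 9
k=0  a_k=12  p_k/q_k = 12/1
k=1  a_k=2  p_k/q_k = 25/2
…
k=4  a_k=1  p_k/q_k = 273/22
…
k=6  a_k=1  p_k/q_k = 1030/83
…
k=8  a_k=2  p_k/q_k = 8724/703
k=9  a_k=2  p_k/q_k = 21295/1716
fundamental: x₁=21295, y₁=1716  (since 453477025 − 154·2944656 = 1)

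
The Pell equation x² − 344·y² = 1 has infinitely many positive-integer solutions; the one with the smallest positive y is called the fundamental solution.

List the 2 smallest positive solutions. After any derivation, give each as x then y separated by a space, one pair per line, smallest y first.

√344 = [18; 1,1,4,1,3,1,4,1,1,36, …], period ℓ=10 (even) → k=9
step 0: (18, 1)  from 18·(1,0) + (0,1)
…
step 2: (37, 2)  from 1·(19,1) + (18,1)
…
step 5: (779, 42)  from 3·(204,11) + (167,9)
…
step 8: (5694, 307)  from 1·(4711,254) + (983,53)
step 9: (10405, 561)  from 1·(5694,307) + (4711,254)
→ (10405, 561).  Check: 10405²=108264025, 344·561²=108264024, difference 1.
(x_2, y_2) = (10405·10405 + 344·561·561, 10405·561 + 561·10405) = (216528049, 11674410)

10405 561
216528049 11674410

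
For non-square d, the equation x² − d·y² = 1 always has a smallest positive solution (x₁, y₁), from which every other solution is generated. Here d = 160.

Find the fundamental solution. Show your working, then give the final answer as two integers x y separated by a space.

√160 = [12; 1,1,1,5,1,1,1,24, …], period ℓ=8 (even) → k=7
a_0=12:  p_0=12·1+0=12,  q_0=12·0+1=1
…
a_2=1:  p_2=1·13+12=25,  q_2=1·1+1=2
a_3=1:  p_3=1·25+13=38,  q_3=1·2+1=3
…
a_5=1:  p_5=1·215+38=253,  q_5=1·17+3=20
a_6=1:  p_6=1·253+215=468,  q_6=1·20+17=37
a_7=1:  p_7=1·468+253=721,  q_7=1·37+20=57
fundamental: x₁=721, y₁=57  (since 519841 − 160·3249 = 1)

721 57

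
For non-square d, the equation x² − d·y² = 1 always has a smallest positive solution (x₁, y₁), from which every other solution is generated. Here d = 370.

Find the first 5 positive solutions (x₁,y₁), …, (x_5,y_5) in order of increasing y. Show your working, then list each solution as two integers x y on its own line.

213859 11118
91471343761 4755368724
39123940210553539 2033956799880714
16734013458886067250241 869959934526623861928
7157438768568706971928026499 372097523273824548176239590

[19; 4,4,38] for √370; ℓ=3 ⇒ convergent index 5
k=0  a_k=19  p_k/q_k = 19/1
…
k=4  a_k=4  p_k/q_k = 50339/2617
k=5  a_k=4  p_k/q_k = 213859/11118
fundamental: x₁=213859, y₁=11118  (since 45735671881 − 370·123609924 = 1)
(x_2, y_2) = (213859·213859 + 370·11118·11118, 213859·11118 + 11118·213859) = (91471343761, 4755368724)
(x_3, y_3) = (213859·91471343761 + 370·11118·4755368724, 213859·4755368724 + 11118·91471343761) = (39123940210553539, 2033956799880714)
(x_4, y_4) = (213859·39123940210553539 + 370·11118·2033956799880714, 213859·2033956799880714 + 11118·39123940210553539) = (16734013458886067250241, 869959934526623861928)
(x_5, y_5) = (213859·16734013458886067250241 + 370·11118·869959934526623861928, 213859·869959934526623861928 + 11118·16734013458886067250241) = (7157438768568706971928026499, 372097523273824548176239590)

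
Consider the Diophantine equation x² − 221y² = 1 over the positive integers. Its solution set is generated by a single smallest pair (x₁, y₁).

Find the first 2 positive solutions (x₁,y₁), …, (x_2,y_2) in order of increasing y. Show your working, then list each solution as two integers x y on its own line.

1665 112
5544449 372960

√221 → a₀=14, period (1,6,2,6,1,28); ℓ=6 even so k=5
k=0  a_k=14  p_k/q_k = 14/1
k=1  a_k=1  p_k/q_k = 15/1
…
k=3  a_k=2  p_k/q_k = 223/15
k=4  a_k=6  p_k/q_k = 1442/97
k=5  a_k=1  p_k/q_k = 1665/112
→ (1665, 112).  Check: 1665²=2772225, 221·112²=2772224, difference 1.
k=2:  x_2 = 1665·1665+221·112·112 = 5544449,  y_2 = 1665·112+112·1665 = 372960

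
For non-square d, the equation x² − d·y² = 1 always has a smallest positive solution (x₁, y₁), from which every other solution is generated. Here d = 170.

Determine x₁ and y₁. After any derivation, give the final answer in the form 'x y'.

d=170: √d = [13; 26] (ℓ=1, odd), read p_1/q_1
k=0  a_k=13  p_k/q_k = 13/1
k=1  a_k=26  p_k/q_k = 339/26
→ (339, 26).  Check: 339²=114921, 170·26²=114920, difference 1.

339 26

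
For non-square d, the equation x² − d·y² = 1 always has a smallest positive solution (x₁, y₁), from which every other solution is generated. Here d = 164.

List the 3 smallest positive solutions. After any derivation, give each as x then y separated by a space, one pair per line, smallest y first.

d=164: √d = [12; 1,4,6,4,1,24] (ℓ=6, even), read p_5/q_5
i=0: a=12 ⇒ p=12, q=1
…
i=2: a=4 ⇒ p=64, q=5
i=3: a=6 ⇒ p=397, q=31
i=4: a=4 ⇒ p=1652, q=129
i=5: a=1 ⇒ p=2049, q=160
→ (2049, 160).  Check: 2049²=4198401, 164·160²=4198400, difference 1.
(2049+160√164)^2 = 8396801 + 655680√164
(2049+160√164)^3 = 34410088449 + 2686976480√164

2049 160
8396801 655680
34410088449 2686976480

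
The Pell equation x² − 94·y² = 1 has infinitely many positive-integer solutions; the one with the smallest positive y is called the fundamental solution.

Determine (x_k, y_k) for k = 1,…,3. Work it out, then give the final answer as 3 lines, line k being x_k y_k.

2143295 221064
9187426914049 947610731760
39382732335491159615 4062018686654877336

d=94: √d = [9; 1,2,3,1,1,…,2,1,18] (ℓ=16, even), read p_15/q_15
k=0  a_k=9  p_k/q_k = 9/1
k=1  a_k=1  p_k/q_k = 10/1
…
k=4  a_k=1  p_k/q_k = 126/13
k=5  a_k=1  p_k/q_k = 223/23
…
k=7  a_k=1  p_k/q_k = 1464/151
k=8  a_k=8  p_k/q_k = 12953/1336
k=9  a_k=1  p_k/q_k = 14417/1487
k=10  a_k=5  p_k/q_k = 85038/8771
…
k=12  a_k=1  p_k/q_k = 184493/19029
k=13  a_k=3  p_k/q_k = 652934/67345
k=14  a_k=2  p_k/q_k = 1490361/153719
k=15  a_k=1  p_k/q_k = 2143295/221064
fundamental: x₁=2143295, y₁=221064  (since 4593713457025 − 94·48869292096 = 1)
(2143295+221064√94)^2 = 9187426914049 + 947610731760√94
(2143295+221064√94)^3 = 39382732335491159615 + 4062018686654877336√94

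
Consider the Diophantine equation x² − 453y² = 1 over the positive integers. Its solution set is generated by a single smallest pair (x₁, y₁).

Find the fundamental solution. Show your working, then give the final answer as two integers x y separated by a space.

√453 = [21; 3,1,1,10,14,10,1,1,3,42, …], period ℓ=10 (even) → k=9
step 0: (21, 1)  from 21·(1,0) + (0,1)
step 1: (64, 3)  from 3·(21,1) + (1,0)
…
step 3: (149, 7)  from 1·(85,4) + (64,3)
step 4: (1575, 74)  from 10·(149,7) + (85,4)
…
step 6: (223565, 10504)  from 10·(22199,1043) + (1575,74)
…
step 8: (469329, 22051)  from 1·(245764,11547) + (223565,10504)
step 9: (1653751, 77700)  from 3·(469329,22051) + (245764,11547)
(x₁, y₁) = (1653751, 77700);  1653751² − 453·77700² = 1 ✓

1653751 77700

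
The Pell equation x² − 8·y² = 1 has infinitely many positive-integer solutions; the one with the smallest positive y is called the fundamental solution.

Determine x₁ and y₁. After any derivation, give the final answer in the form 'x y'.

3 1

√8 = [2; 1,4, …], period ℓ=2 (even) → k=1
k=0  a_k=2  p_k/q_k = 2/1
k=1  a_k=1  p_k/q_k = 3/1
fundamental: x₁=3, y₁=1  (since 9 − 8·1 = 1)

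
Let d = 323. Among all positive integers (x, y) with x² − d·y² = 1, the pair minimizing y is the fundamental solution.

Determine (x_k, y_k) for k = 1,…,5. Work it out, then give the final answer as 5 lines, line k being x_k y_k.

√323 = [17; 1,34, …], period ℓ=2 (even) → k=1
a_0=17:  p_0=17·1+0=17,  q_0=17·0+1=1
a_1=1:  p_1=1·17+1=18,  q_1=1·1+0=1
(x₁, y₁) = (18, 1);  18² − 323·1² = 1 ✓
k=2:  x_2 = 18·18+323·1·1 = 647,  y_2 = 18·1+1·18 = 36
k=3:  x_3 = 18·647+323·1·36 = 23274,  y_3 = 18·36+1·647 = 1295
k=4:  x_4 = 18·23274+323·1·1295 = 837217,  y_4 = 18·1295+1·23274 = 46584
k=5:  x_5 = 18·837217+323·1·46584 = 30116538,  y_5 = 18·46584+1·837217 = 1675729

18 1
647 36
23274 1295
837217 46584
30116538 1675729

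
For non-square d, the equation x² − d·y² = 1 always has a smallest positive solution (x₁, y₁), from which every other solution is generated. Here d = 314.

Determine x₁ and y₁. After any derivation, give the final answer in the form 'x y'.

√314 → a₀=17, period (1,2,1,1,2,1,34); ℓ=7 odd so k=13
k=0  a_k=17  p_k/q_k = 17/1
k=1  a_k=1  p_k/q_k = 18/1
k=2  a_k=2  p_k/q_k = 53/3
…
k=4  a_k=1  p_k/q_k = 124/7
k=5  a_k=2  p_k/q_k = 319/18
…
k=8  a_k=1  p_k/q_k = 15824/893
k=9  a_k=2  p_k/q_k = 47029/2654
k=10  a_k=1  p_k/q_k = 62853/3547
k=11  a_k=1  p_k/q_k = 109882/6201
k=12  a_k=2  p_k/q_k = 282617/15949
k=13  a_k=1  p_k/q_k = 392499/22150
fundamental: x₁=392499, y₁=22150  (since 154055465001 − 314·490622500 = 1)

392499 22150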